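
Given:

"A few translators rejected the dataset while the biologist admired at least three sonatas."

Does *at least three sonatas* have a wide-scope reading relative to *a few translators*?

No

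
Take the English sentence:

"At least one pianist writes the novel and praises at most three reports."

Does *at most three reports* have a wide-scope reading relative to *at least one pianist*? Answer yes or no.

No

*at most three reports* occurs within one conjunct of the coordinate structure (*praises at most three reports*).
Coordinate structures are islands for non-across-the-board movement, QR included.
So *at most three reports* cannot raise to a position above *at least one pianist*.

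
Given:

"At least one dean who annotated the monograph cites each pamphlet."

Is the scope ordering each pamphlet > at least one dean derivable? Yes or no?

Although the sentence contains a relative clause (*who annotated the monograph*), *each pamphlet* is outside it, in the matrix VP.
With no island boundary between them, the object can take inverse scope over the subject via ordinary QR within the clause.

Yes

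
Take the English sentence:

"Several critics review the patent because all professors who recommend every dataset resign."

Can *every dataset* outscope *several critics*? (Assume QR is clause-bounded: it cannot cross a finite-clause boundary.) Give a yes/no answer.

No

The DP *every dataset* is contained in the relative clause *who recommend every dataset*, which is itself inside the adjunct *because all professors who recommend every dataset resign*.
The quantifier would have to escape first the RC and then the adjunct — two independent island violations.
Hence only narrow scope for *every dataset* (under *several critics*) survives.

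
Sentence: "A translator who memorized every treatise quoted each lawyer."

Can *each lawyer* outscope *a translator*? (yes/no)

Yes

Although the sentence contains a relative clause (*who memorized every treatise*), *each lawyer* is outside it, in the matrix VP.
QR within a single clause is free, so the lower quantifier may take scope over the higher one.
The sentence is scopally ambiguous between *a translator* > *each lawyer* and *each lawyer* > *a translator*.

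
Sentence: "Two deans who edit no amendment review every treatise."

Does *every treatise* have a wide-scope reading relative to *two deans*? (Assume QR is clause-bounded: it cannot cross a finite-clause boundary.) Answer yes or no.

The RC *who edit no amendment* is an island, but *every treatise* is not inside it — it is the matrix object, a clausemate of *two deans*.
Since no island is crossed, the inverse ordering is licensed alongside surface scope.

Yes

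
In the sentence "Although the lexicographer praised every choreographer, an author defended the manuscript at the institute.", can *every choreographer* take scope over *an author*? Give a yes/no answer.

No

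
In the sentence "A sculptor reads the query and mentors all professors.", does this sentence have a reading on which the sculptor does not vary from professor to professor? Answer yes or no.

Yes

That reading corresponds to *a sculptor* > *all professors*.
Surface scope (*a sculptor* > *all professors*) is always derivable; islands only block QR, not in-situ interpretation.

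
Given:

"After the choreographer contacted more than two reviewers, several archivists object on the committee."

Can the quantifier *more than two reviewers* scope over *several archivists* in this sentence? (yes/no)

No

*more than two reviewers* occurs within the adjunct clause *after the choreographer contacted more than two reviewers*.
The adjunct-island constraint bars QR out of an adverbial clause.
So the wide-scope reading for *more than two reviewers* is blocked.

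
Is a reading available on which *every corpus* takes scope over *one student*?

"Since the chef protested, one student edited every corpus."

Yes

The adjunct clause does not contain *every corpus*, which is the matrix object.
Clause-internal QR can adjoin the lower DP above the subject, yielding the inverse reading.
So *every corpus* > *one student* is among the available readings.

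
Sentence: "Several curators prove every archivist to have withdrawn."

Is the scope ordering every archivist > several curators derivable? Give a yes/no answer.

Yes

*every archivist* is the subject of an ECM infinitive — the infinitival complement of an ECM verb is not a scope island, so *every archivist* can raise into the matrix clause.
Nothing blocks QR of the lower DP to a position above the higher one, so inverse scope is available.
So *every archivist* > *several curators* is among the available readings.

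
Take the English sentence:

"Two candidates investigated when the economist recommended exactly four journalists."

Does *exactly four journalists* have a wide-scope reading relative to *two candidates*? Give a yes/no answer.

*exactly four journalists* occurs within the embedded question *when the economist recommended exactly four journalists*.
QR across an interrogative CP boundary is ruled out as a wh-island violation.
So *exactly four journalists* cannot raise high enough to outscope *two candidates*; only the surface ordering *two candidates* > *exactly four journalists* is available.

No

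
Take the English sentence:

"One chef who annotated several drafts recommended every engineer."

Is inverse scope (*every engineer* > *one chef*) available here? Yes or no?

Yes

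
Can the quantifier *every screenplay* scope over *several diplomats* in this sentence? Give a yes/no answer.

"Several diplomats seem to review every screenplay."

Yes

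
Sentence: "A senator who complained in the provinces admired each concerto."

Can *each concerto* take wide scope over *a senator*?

Yes

The relative clause *who complained in the provinces* modifies *a senator*, but *each concerto* is not inside that relative clause — it is an argument of the matrix verb.
Ordinary QR to a clause-peripheral position gives the wide-scope LF for the lower DP.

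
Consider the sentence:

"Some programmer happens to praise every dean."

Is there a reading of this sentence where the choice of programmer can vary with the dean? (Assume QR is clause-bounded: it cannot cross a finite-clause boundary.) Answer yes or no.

This is the *every dean* > *some programmer* reading.
The matrix predicate is a raising verb, whose infinitival complement is not a scope island — *every dean* can QR into the matrix clause.
Since no island is crossed, the inverse ordering is licensed alongside surface scope.

Yes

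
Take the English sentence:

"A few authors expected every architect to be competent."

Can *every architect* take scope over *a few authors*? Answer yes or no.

Yes

*every architect* is the subject of an ECM infinitive — the infinitival complement of an ECM verb is not a scope island, so *every architect* can raise into the matrix clause.
Clause-internal QR can adjoin the lower DP above the subject, yielding the inverse reading.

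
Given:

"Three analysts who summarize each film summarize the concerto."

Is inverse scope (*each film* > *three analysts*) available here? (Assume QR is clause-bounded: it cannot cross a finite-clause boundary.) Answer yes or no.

*each film* is embedded in the relative clause *who summarize each film*.
QR out of a relative clause is ruled out by the relative-clause island constraint.
The inverse ordering *each film* > *three analysts* is therefore underivable.

No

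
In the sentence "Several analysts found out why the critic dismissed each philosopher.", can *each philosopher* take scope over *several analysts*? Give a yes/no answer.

No

The DP *each philosopher* is contained in the embedded question *why the critic dismissed each philosopher*.
The wh-island constraint blocks QR out of an embedded interrogative.
So *each philosopher* cannot raise to a position above *several analysts*.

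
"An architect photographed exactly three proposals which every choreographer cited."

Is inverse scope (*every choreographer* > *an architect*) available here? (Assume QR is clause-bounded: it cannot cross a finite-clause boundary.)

*every choreographer* is embedded in the relative clause *which every choreographer cited* modifying *exactly three proposals*.
Relative clauses are scope islands: a quantifier cannot QR out of a relative clause to take scope in the matrix clause.
So the wide-scope reading for *every choreographer* is blocked.

No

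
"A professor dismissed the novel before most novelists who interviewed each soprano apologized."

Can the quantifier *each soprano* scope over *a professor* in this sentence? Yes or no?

No

*each soprano* sits inside the relative clause *who interviewed each soprano*, which is itself inside the adjunct *before most novelists who interviewed each soprano apologized*.
Even if one barrier were somehow void, the other would still block QR.
The inverse ordering *each soprano* > *a professor* is therefore underivable.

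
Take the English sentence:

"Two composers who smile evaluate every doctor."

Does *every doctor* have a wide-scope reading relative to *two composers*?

Yes

The relative clause *who smile* modifies *two composers*, but *every doctor* is not inside that relative clause — it is an argument of the matrix verb.
Ordinary QR to a clause-peripheral position gives the wide-scope LF for the lower DP.
So *every doctor* > *two composers* is among the available readings.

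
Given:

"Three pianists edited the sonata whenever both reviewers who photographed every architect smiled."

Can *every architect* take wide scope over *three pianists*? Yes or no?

The target quantifier *every architect* is part of the relative clause *who photographed every architect*, which is itself inside the adjunct *whenever both reviewers who photographed every architect smiled*.
Nested islands: the RC island is itself inside an adjunct island, so wide scope is doubly excluded.
There is no licit LF on which *every architect* c-commands *three pianists*.

No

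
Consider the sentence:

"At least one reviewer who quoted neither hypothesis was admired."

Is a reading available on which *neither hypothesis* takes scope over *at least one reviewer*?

The DP *neither hypothesis* is contained in the relative clause *who quoted neither hypothesis*.
Relative clauses block scope extraction: QR cannot target a position outside the modified NP.
The inverse ordering *neither hypothesis* > *at least one reviewer* is therefore underivable.

No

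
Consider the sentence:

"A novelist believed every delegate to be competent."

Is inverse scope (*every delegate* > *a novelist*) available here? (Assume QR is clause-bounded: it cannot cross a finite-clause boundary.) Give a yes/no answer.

The ECM infinitive is scope-transparent — *every delegate* is free to raise above *a novelist*.
No island intervenes, so both surface and inverse scope are derivable.
Both orderings are possible: *a novelist* > *every delegate* and *every delegate* > *a novelist*.

Yes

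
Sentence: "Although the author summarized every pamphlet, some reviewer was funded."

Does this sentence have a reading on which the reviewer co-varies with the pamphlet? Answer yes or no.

No

That reading corresponds to *every pamphlet* > *some reviewer*.
The target quantifier *every pamphlet* is part of the adjunct clause *although the author summarized every pamphlet*.
Adjunct clauses are scope islands: a quantifier inside an adjunct cannot raise into the matrix clause.
*every pamphlet* is confined to the island and cannot take scope over *some reviewer*.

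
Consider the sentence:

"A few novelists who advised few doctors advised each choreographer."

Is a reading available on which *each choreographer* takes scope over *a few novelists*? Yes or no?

Yes

*each choreographer* sits in the matrix clause, not in the relative clause on *a few novelists*.
QR within a single clause is free, so the lower quantifier may take scope over the higher one.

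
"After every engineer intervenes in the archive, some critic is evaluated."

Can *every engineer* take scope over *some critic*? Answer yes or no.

No

The DP *every engineer* is contained in the adjunct clause *after every engineer intervenes in the archive*.
Adjunct clauses are scope islands: a quantifier inside an adjunct cannot raise into the matrix clause.
*every engineer* is confined to the island and cannot take scope over *some critic*.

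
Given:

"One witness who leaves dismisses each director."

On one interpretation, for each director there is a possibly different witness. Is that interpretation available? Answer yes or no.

Yes

That reading corresponds to *each director* > *one witness*.
Although the sentence contains a relative clause (*who leaves*), *each director* is outside it, in the matrix VP.
QR within a single clause is free, so the lower quantifier may take scope over the higher one.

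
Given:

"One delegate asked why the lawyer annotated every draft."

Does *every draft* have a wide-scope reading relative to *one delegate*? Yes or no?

*every draft* sits inside the embedded question *why the lawyer annotated every draft*.
Embedded wh-clauses are opaque for QR, so the quantifier stays inside the question.
There is no licit LF on which *every draft* c-commands *one delegate*.

No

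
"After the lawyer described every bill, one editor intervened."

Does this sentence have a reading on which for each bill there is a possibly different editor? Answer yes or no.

No

This is the *every bill* > *one editor* reading.
*every bill* occurs within the adjunct clause *after the lawyer described every bill*.
Adjunct clauses are scope islands: a quantifier inside an adjunct cannot raise into the matrix clause.
So the wide-scope reading for *every bill* is blocked.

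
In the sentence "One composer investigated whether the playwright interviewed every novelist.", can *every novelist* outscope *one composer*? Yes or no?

The DP *every novelist* is contained in the embedded question *whether the playwright interviewed every novelist*.
QR across an interrogative CP boundary is ruled out as a wh-island violation.
There is no licit LF on which *every novelist* c-commands *one composer*.

No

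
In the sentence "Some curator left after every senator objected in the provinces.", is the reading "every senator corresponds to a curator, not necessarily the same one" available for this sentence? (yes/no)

No

The described interpretation is the *every senator* > *some curator* scoping.
*every senator* is embedded in the adjunct clause *after every senator objected in the provinces*.
Since the clause is an adjunct (not a complement), the Adjunct Condition blocks QR across its edge.
*every senator* is confined to the island and cannot take scope over *some curator*.
(Only the surface reading survives: one fixed curator with respect to all the relevant senators.)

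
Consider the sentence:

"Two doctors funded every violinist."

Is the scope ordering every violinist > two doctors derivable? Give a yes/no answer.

Both DPs are arguments of the same predicate; there is no clause or island boundary between them.
With no island boundary between them, the object can take inverse scope over the subject via ordinary QR within the clause.

Yes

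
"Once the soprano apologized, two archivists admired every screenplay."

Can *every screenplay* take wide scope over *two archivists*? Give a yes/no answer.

Yes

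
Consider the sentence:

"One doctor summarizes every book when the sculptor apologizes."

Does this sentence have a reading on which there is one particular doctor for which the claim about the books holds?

The described interpretation is the *one doctor* > *every book* scoping.
That is the surface-scope ordering, which is always one of the available readings — island constraints only ever restrict inverse scope.

Yes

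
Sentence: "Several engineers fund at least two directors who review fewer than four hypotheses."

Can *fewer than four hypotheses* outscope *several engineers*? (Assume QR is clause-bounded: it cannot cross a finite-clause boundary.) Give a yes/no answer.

*fewer than four hypotheses* occurs within the relative clause *who review fewer than four hypotheses* modifying *at least two directors*.
The relative clause forms an island for QR, so the quantifier is confined to the head noun's restrictor.
There is no licit LF on which *fewer than four hypotheses* c-commands *several engineers*.

No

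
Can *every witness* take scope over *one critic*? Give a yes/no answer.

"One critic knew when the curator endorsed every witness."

No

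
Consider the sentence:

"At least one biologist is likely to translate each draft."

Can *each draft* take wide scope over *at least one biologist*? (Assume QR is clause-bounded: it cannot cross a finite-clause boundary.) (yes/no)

Yes

*each draft* is the object of the infinitival complement of a raising predicate; raising infinitives are transparent for QR, so the two DPs are in effect clausemates.
Ordinary QR to a clause-peripheral position gives the wide-scope LF for the lower DP.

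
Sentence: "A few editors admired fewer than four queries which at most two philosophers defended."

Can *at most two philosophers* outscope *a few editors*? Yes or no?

No

*at most two philosophers* occurs within the relative clause *which at most two philosophers defended* modifying *fewer than four queries*.
QR out of a relative clause is ruled out by the relative-clause island constraint.
So *at most two philosophers* cannot raise high enough to outscope *a few editors*; only the surface ordering *a few editors* > *at most two philosophers* is available.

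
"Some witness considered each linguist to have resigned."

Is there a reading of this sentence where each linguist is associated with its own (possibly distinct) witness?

Yes

This is the *each linguist* > *some witness* reading.
ECM infinitives lack a CP barrier, so *each linguist* can QR over the matrix subject *some witness*.
Since no island is crossed, the inverse ordering is licensed alongside surface scope.
Both orderings are possible: *some witness* > *each linguist* and *each linguist* > *some witness*.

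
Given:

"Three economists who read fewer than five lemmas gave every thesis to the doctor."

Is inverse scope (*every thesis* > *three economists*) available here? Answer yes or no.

Yes

The RC *who read fewer than five lemmas* is an island, but *every thesis* is not inside it — it is the matrix object, a clausemate of *three economists*.
Ordinary QR to a clause-peripheral position gives the wide-scope LF for the lower DP.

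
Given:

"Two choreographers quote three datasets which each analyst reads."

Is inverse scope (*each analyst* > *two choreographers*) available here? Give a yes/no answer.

No

*each analyst* is embedded in the relative clause *which each analyst reads* modifying *three datasets*.
A relative clause is a scope island — quantifier raising cannot cross its boundary.
Hence only narrow scope for *each analyst* (under *two choreographers*) survives.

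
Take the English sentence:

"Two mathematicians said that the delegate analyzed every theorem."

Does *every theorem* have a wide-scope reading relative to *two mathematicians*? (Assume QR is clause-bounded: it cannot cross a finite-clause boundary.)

*every theorem* occurs within the finite complement clause *that the delegate analyzed every theorem*.
Under clause-bounded QR, a quantifier in an embedded finite clause cannot raise into the matrix clause.
So *every theorem* cannot raise high enough to outscope *two mathematicians*; only the surface ordering *two mathematicians* > *every theorem* is available.

No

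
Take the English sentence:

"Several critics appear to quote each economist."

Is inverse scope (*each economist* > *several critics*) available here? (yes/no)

Infinitival complements of raising predicates do not block QR; *each economist* and *several critics* are effectively clausemates.
Nothing blocks QR of the lower DP to a position above the higher one, so inverse scope is available.

Yes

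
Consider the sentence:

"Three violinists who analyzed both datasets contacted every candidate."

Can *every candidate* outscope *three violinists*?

Yes

*every candidate* sits in the matrix clause, not in the relative clause on *three violinists*.
Nothing blocks QR of the lower DP to a position above the higher one, so inverse scope is available.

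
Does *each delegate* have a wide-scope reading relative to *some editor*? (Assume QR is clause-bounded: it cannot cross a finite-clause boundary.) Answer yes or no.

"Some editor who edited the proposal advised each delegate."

The relative clause *who edited the proposal* modifies *some editor*, but *each delegate* is not inside that relative clause — it is an argument of the matrix verb.
QR within a single clause is free, so the lower quantifier may take scope over the higher one.

Yes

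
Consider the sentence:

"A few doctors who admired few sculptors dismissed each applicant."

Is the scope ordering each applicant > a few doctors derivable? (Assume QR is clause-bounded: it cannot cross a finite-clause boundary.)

The RC *who admired few sculptors* is an island, but *each applicant* is not inside it — it is the matrix object, a clausemate of *a few doctors*.
Clause-internal QR can adjoin the lower DP above the subject, yielding the inverse reading.

Yes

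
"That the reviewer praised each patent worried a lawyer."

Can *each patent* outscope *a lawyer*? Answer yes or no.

No

*each patent* occurs within the sentential subject *that the reviewer praised each patent*.
Subjects — clausal subjects included — are islands for extraction, and QR is no exception.
There is no licit LF on which *each patent* c-commands *a lawyer*.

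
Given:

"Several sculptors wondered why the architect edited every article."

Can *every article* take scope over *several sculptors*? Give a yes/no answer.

The target quantifier *every article* is part of the embedded question *why the architect edited every article*.
QR across an interrogative CP boundary is ruled out as a wh-island violation.
So the wide-scope reading for *every article* is blocked.

No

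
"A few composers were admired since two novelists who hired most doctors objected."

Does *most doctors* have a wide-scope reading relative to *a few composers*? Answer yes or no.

No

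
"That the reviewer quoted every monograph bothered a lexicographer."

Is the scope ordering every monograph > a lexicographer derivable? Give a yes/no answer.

No

The target quantifier *every monograph* is part of the sentential subject *that the reviewer quoted every monograph*.
Clausal subjects are scope islands; QR from inside the subject into the matrix is barred.
*every monograph* is confined to the island and cannot take scope over *a lexicographer*.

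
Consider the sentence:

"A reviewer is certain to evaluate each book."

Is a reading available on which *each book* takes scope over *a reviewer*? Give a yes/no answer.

*each book* is inside a raising infinitive, which is transparent to QR (no CP barrier), so it behaves as a matrix argument.
Nothing blocks QR of the lower DP to a position above the higher one, so inverse scope is available.
The sentence is scopally ambiguous between *a reviewer* > *each book* and *each book* > *a reviewer*.

Yes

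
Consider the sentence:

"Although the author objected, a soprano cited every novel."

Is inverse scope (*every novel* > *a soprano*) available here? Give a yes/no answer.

Yes

The adjunct clause does not contain *every novel*, which is the matrix object.
Ordinary QR to a clause-peripheral position gives the wide-scope LF for the lower DP.
Both orderings are possible: *a soprano* > *every novel* and *every novel* > *a soprano*.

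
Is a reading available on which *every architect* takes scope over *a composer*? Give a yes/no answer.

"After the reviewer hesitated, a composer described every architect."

Yes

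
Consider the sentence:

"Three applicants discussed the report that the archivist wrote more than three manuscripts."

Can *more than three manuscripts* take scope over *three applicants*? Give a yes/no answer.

No

The target quantifier *more than three manuscripts* is part of the complex NP *the report that the archivist wrote more than three manuscripts*.
The complex NP is opaque for QR — the quantifier is frozen inside the noun's complement.
*more than three manuscripts* > *three applicants* would require crossing that boundary, which is illicit.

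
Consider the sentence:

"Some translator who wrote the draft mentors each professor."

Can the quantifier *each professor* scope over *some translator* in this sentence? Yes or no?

Yes

*each professor* sits in the matrix clause, not in the relative clause on *some translator*.
Clause-internal QR can adjoin the lower DP above the subject, yielding the inverse reading.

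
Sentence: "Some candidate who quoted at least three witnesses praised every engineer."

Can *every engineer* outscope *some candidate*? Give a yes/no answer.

The RC *who quoted at least three witnesses* is an island, but *every engineer* is not inside it — it is the matrix object, a clausemate of *some candidate*.
Clause-internal QR can adjoin the lower DP above the subject, yielding the inverse reading.
Both orderings are possible: *some candidate* > *every engineer* and *every engineer* > *some candidate*.

Yes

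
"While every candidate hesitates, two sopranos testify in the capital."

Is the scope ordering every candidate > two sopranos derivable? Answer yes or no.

Structurally, *every candidate* is inside the adjunct clause *while every candidate hesitates*.
Scope out of an adjunct clause is unavailable: QR respects the adjunct-island constraint.
*every candidate* is confined to the island and cannot take scope over *two sopranos*.

No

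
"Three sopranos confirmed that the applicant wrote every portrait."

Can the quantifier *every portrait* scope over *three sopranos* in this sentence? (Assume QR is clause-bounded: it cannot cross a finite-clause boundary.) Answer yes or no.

*every portrait* is embedded in the finite complement clause *that the applicant wrote every portrait*.
Finite CP is the ceiling for QR here, by assumption.
Hence only narrow scope for *every portrait* (under *three sopranos*) survives.

No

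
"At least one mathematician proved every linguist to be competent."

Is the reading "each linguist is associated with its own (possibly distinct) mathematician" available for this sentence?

The described interpretation is the *every linguist* > *at least one mathematician* scoping.
*every linguist* is an ECM subject; ECM complements are not islands, and the embedded quantifier may take matrix scope.
No island intervenes, so both surface and inverse scope are derivable.

Yes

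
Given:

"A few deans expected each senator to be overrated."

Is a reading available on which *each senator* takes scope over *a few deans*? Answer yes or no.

*each senator* is the subject of an ECM infinitive — the infinitival complement of an ECM verb is not a scope island, so *each senator* can raise into the matrix clause.
With no island boundary between them, the object can take inverse scope over the subject via ordinary QR within the clause.

Yes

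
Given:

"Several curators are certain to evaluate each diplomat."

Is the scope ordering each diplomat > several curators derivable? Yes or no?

Yes

*each diplomat* is inside a raising infinitive, which is transparent to QR (no CP barrier), so it behaves as a matrix argument.
With no island boundary between them, the object can take inverse scope over the subject via ordinary QR within the clause.
The sentence is scopally ambiguous between *several curators* > *each diplomat* and *each diplomat* > *several curators*.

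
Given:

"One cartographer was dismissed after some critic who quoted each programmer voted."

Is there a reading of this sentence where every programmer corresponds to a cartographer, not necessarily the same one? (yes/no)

No

The described interpretation is the *each programmer* > *one cartographer* scoping.
The target quantifier *each programmer* is part of the relative clause *who quoted each programmer*, which is itself inside the adjunct *after some critic who quoted each programmer voted*.
Even if one barrier were somehow void, the other would still block QR.
Hence only narrow scope for *each programmer* (under *one cartographer*) survives.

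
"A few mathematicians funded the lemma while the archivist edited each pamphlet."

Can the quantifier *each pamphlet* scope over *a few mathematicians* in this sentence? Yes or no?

No

The target quantifier *each pamphlet* is part of the adjunct clause *while the archivist edited each pamphlet*.
Adjunct clauses are scope islands: a quantifier inside an adjunct cannot raise into the matrix clause.
So *each pamphlet* cannot raise high enough to outscope *a few mathematicians*; only the surface ordering *a few mathematicians* > *each pamphlet* is available.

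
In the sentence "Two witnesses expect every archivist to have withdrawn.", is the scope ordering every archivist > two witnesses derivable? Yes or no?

ECM infinitives lack a CP barrier, so *every archivist* can QR over the matrix subject *two witnesses*.
Nothing blocks QR of the lower DP to a position above the higher one, so inverse scope is available.
Both orderings are possible: *two witnesses* > *every archivist* and *every archivist* > *two witnesses*.

Yes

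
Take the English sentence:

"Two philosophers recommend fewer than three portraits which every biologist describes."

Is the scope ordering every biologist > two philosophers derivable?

No

Structurally, *every biologist* is inside the relative clause *which every biologist describes* modifying *fewer than three portraits*.
Quantifiers inside a relative clause are trapped there; the RC boundary blocks QR.
There is no licit LF on which *every biologist* c-commands *two philosophers*.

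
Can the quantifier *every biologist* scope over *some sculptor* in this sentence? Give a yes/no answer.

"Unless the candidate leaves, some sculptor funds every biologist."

Yes

Neither queried DP is inside the adjunct, so the adjunct-island constraint does not apply.
Clause-internal QR can adjoin the lower DP above the subject, yielding the inverse reading.
The sentence is scopally ambiguous between *some sculptor* > *every biologist* and *every biologist* > *some sculptor*.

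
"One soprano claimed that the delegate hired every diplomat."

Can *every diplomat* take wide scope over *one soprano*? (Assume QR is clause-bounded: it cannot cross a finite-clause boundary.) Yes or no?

No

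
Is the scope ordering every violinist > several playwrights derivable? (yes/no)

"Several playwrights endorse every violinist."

*several playwrights* and *every violinist* are co-arguments of the matrix verb, with nothing but a clause-internal boundary between them.
Since no island is crossed, the inverse ordering is licensed alongside surface scope.
The sentence is scopally ambiguous between *several playwrights* > *every violinist* and *every violinist* > *several playwrights*.

Yes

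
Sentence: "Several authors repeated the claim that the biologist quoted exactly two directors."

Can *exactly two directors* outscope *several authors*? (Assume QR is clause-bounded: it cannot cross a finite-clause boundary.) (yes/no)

*exactly two directors* sits inside the complex NP *the claim that the biologist quoted exactly two directors*.
Noun-complement clauses are scope islands (the Complex NP Constraint): a quantifier inside one cannot scope into the matrix.
*exactly two directors* is confined to the island and cannot take scope over *several authors*.

No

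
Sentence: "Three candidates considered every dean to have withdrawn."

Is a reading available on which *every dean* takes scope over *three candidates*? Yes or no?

ECM infinitives lack a CP barrier, so *every dean* can QR over the matrix subject *three candidates*.
QR within a single clause is free, so the lower quantifier may take scope over the higher one.

Yes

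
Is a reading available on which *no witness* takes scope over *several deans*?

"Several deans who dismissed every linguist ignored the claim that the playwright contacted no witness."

No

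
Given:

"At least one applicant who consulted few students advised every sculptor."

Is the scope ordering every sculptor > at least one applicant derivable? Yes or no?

Yes

The RC *who consulted few students* is an island, but *every sculptor* is not inside it — it is the matrix object, a clausemate of *at least one applicant*.
Ordinary QR to a clause-peripheral position gives the wide-scope LF for the lower DP.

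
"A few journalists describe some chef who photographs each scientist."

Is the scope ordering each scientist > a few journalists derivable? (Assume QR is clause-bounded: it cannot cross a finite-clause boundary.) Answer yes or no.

No

*each scientist* sits inside the relative clause *who photographs each scientist* modifying *some chef*.
QR out of a relative clause is ruled out by the relative-clause island constraint.
*each scientist* > *a few journalists* would require crossing that boundary, which is illicit.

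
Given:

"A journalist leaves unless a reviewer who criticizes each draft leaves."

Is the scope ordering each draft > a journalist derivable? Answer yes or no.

Structurally, *each draft* is inside the relative clause *who criticizes each draft*, which is itself inside the adjunct *unless a reviewer who criticizes each draft leaves*.
The quantifier would have to escape first the RC and then the adjunct — two independent island violations.
There is no licit LF on which *each draft* c-commands *a journalist*.

No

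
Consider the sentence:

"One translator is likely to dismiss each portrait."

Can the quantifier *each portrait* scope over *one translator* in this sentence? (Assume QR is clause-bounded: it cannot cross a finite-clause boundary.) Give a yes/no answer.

Yes

Raising constructions are monoclausal for scope purposes; *each portrait* is not separated from *one translator* by any island.
QR within a single clause is free, so the lower quantifier may take scope over the higher one.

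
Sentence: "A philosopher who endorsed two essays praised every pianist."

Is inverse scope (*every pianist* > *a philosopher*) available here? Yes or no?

Yes

*every pianist* is a matrix argument; only *a philosopher* is modified by the relative clause *who endorsed two essays*, so the RC island is irrelevant to the target quantifier.
Clause-internal QR can adjoin the lower DP above the subject, yielding the inverse reading.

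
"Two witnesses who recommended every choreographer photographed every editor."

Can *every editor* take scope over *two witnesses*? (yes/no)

Yes

*every editor* sits in the matrix clause, not in the relative clause on *two witnesses*.
Nothing blocks QR of the lower DP to a position above the higher one, so inverse scope is available.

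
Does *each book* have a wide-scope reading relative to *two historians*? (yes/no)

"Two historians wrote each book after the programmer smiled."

Yes

The adjunct island is irrelevant here — *each book* and *two historians* are both in the matrix clause.
Clause-internal QR can adjoin the lower DP above the subject, yielding the inverse reading.
So *each book* > *two historians* is among the available readings.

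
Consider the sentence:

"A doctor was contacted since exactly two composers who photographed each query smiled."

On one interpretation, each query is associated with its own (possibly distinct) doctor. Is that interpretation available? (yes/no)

No

That reading corresponds to *each query* > *a doctor*.
The DP *each query* is contained in the relative clause *who photographed each query*, which is itself inside the adjunct *since exactly two composers who photographed each query smiled*.
Nested islands: the RC island is itself inside an adjunct island, so wide scope is doubly excluded.
Hence only narrow scope for *each query* (under *a doctor*) survives.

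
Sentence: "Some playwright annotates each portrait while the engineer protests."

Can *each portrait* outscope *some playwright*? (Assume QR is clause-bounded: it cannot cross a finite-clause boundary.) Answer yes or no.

Yes

*each portrait* is a matrix argument; the adjunct is an island but the target quantifier is outside it.
Ordinary QR to a clause-peripheral position gives the wide-scope LF for the lower DP.
So *each portrait* > *some playwright* is among the available readings.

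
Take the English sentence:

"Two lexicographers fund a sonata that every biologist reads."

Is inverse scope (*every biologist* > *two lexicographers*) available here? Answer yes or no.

No

*every biologist* sits inside the relative clause *that every biologist reads* modifying *a sonata*.
Relative clauses block scope extraction: QR cannot target a position outside the modified NP.
There is no licit LF on which *every biologist* c-commands *two lexicographers*.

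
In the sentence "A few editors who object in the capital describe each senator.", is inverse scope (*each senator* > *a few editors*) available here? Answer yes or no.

Although the sentence contains a relative clause (*who object in the capital*), *each senator* is outside it, in the matrix VP.
Since no island is crossed, the inverse ordering is licensed alongside surface scope.

Yes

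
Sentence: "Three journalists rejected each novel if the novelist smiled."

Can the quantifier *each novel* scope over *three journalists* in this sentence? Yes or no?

Yes

The adjunct clause does not contain *each novel*, which is the matrix object.
No island intervenes, so both surface and inverse scope are derivable.
Both orderings are possible: *three journalists* > *each novel* and *each novel* > *three journalists*.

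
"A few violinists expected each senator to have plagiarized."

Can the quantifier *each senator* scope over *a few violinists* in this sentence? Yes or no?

*each senator* is the subject of an ECM infinitive — the infinitival complement of an ECM verb is not a scope island, so *each senator* can raise into the matrix clause.
Clause-internal QR can adjoin the lower DP above the subject, yielding the inverse reading.

Yes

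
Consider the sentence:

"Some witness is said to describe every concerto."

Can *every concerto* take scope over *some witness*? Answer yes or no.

*every concerto* is inside a raising infinitive, which is transparent to QR (no CP barrier), so it behaves as a matrix argument.
QR within a single clause is free, so the lower quantifier may take scope over the higher one.
Both orderings are possible: *some witness* > *every concerto* and *every concerto* > *some witness*.

Yes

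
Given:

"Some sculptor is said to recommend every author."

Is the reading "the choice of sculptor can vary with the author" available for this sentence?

That reading corresponds to *every author* > *some sculptor*.
Infinitival complements of raising predicates do not block QR; *every author* and *some sculptor* are effectively clausemates.
Ordinary QR to a clause-peripheral position gives the wide-scope LF for the lower DP.

Yes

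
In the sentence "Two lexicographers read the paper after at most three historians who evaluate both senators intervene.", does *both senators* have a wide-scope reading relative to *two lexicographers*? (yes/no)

No

*both senators* is embedded in the relative clause *who evaluate both senators*, which is itself inside the adjunct *after at most three historians who evaluate both senators intervene*.
Both the relative clause and the enclosing adjunct are scope islands; QR cannot cross either.
There is no licit LF on which *both senators* c-commands *two lexicographers*.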